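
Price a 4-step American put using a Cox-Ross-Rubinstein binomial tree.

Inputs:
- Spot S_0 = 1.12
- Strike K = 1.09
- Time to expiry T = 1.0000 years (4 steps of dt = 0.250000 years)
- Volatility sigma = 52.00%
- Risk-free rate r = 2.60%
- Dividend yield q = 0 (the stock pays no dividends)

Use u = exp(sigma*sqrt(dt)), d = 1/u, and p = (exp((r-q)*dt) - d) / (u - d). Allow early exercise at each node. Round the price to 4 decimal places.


Answer: Price = V(0,0) = 0.1900

Derivation:
dt = T/N = 0.250000
u = exp(sigma*sqrt(dt)) = 1.296930; d = 1/u = 0.771052
p = (exp((r-q)*dt) - d) / (u - d) = 0.447764
Discount per step: exp(-r*dt) = 0.993521
Stock lattice S(k, i) with i counting down-moves:
  k=0: S(0,0) = 1.1200
  k=1: S(1,0) = 1.4526; S(1,1) = 0.8636
  k=2: S(2,0) = 1.8839; S(2,1) = 1.1200; S(2,2) = 0.6659
  k=3: S(3,0) = 2.4432; S(3,1) = 1.4526; S(3,2) = 0.8636; S(3,3) = 0.5134
  k=4: S(4,0) = 3.1687; S(4,1) = 1.8839; S(4,2) = 1.1200; S(4,3) = 0.6659; S(4,4) = 0.3959
Terminal payoffs V(N, i) = max(K - S_T, 0):
  V(4,0) = 0.000000; V(4,1) = 0.000000; V(4,2) = 0.000000; V(4,3) = 0.424137; V(4,4) = 0.694131
Backward induction: V(k, i) = exp(-r*dt) * [p * V(k+1, i) + (1-p) * V(k+1, i+1)]; then take max(V_cont, immediate exercise) for American.
  V(3,0) = exp(-r*dt) * [p*0.000000 + (1-p)*0.000000] = 0.000000; exercise = 0.000000; V(3,0) = max -> 0.000000
  V(3,1) = exp(-r*dt) * [p*0.000000 + (1-p)*0.000000] = 0.000000; exercise = 0.000000; V(3,1) = max -> 0.000000
  V(3,2) = exp(-r*dt) * [p*0.000000 + (1-p)*0.424137] = 0.232706; exercise = 0.226422; V(3,2) = max -> 0.232706
  V(3,3) = exp(-r*dt) * [p*0.424137 + (1-p)*0.694131] = 0.569523; exercise = 0.576585; V(3,3) = max -> 0.576585
  V(2,0) = exp(-r*dt) * [p*0.000000 + (1-p)*0.000000] = 0.000000; exercise = 0.000000; V(2,0) = max -> 0.000000
  V(2,1) = exp(-r*dt) * [p*0.000000 + (1-p)*0.232706] = 0.127676; exercise = 0.000000; V(2,1) = max -> 0.127676
  V(2,2) = exp(-r*dt) * [p*0.232706 + (1-p)*0.576585] = 0.419870; exercise = 0.424137; V(2,2) = max -> 0.424137
  V(1,0) = exp(-r*dt) * [p*0.000000 + (1-p)*0.127676] = 0.070050; exercise = 0.000000; V(1,0) = max -> 0.070050
  V(1,1) = exp(-r*dt) * [p*0.127676 + (1-p)*0.424137] = 0.289504; exercise = 0.226422; V(1,1) = max -> 0.289504
  V(0,0) = exp(-r*dt) * [p*0.070050 + (1-p)*0.289504] = 0.190002; exercise = 0.000000; V(0,0) = max -> 0.190002


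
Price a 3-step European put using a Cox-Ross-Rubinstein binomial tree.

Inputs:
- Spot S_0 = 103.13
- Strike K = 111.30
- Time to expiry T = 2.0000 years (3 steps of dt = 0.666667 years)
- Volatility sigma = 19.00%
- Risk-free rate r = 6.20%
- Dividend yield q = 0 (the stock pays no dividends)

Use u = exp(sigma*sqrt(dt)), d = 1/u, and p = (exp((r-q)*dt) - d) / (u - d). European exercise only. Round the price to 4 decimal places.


Answer: Price = V(0,0) = 8.6080

Derivation:
dt = T/N = 0.666667
u = exp(sigma*sqrt(dt)) = 1.167815; d = 1/u = 0.856300
p = (exp((r-q)*dt) - d) / (u - d) = 0.596759
Discount per step: exp(-r*dt) = 0.959509
Stock lattice S(k, i) with i counting down-moves:
  k=0: S(0,0) = 103.1300
  k=1: S(1,0) = 120.4367; S(1,1) = 88.3102
  k=2: S(2,0) = 140.6478; S(2,1) = 103.1300; S(2,2) = 75.6201
  k=3: S(3,0) = 164.2506; S(3,1) = 120.4367; S(3,2) = 88.3102; S(3,3) = 64.7535
Terminal payoffs V(N, i) = max(K - S_T, 0):
  V(3,0) = 0.000000; V(3,1) = 0.000000; V(3,2) = 22.989768; V(3,3) = 46.546531
Backward induction: V(k, i) = exp(-r*dt) * [p * V(k+1, i) + (1-p) * V(k+1, i+1)].
  V(2,0) = exp(-r*dt) * [p*0.000000 + (1-p)*0.000000] = 0.000000
  V(2,1) = exp(-r*dt) * [p*0.000000 + (1-p)*22.989768] = 8.895043
  V(2,2) = exp(-r*dt) * [p*22.989768 + (1-p)*46.546531] = 31.173316
  V(1,0) = exp(-r*dt) * [p*0.000000 + (1-p)*8.895043] = 3.441609
  V(1,1) = exp(-r*dt) * [p*8.895043 + (1-p)*31.173316] = 17.154632
  V(0,0) = exp(-r*dt) * [p*3.441609 + (1-p)*17.154632] = 8.608004


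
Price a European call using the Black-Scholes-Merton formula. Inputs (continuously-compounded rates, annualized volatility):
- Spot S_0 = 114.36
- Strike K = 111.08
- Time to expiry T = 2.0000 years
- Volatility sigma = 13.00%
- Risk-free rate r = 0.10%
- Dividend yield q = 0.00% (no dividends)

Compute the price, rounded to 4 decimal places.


Answer: Price = 10.1160

Derivation:
d1 = (ln(S/K) + (r - q + 0.5*sigma^2) * T) / (sigma * sqrt(T)) = 0.26108942
d2 = d1 - sigma * sqrt(T) = 0.07724165
exp(-rT) = 0.99800200; exp(-qT) = 1.00000000
C = S_0 * exp(-qT) * N(d1) - K * exp(-rT) * N(d2)
N(d1) = 0.60298822; N(d2) = 0.53078435
C = 114.3600 * 1.00000000 * 0.60298822 - 111.0800 * 0.99800200 * 0.53078435 = 10.1160


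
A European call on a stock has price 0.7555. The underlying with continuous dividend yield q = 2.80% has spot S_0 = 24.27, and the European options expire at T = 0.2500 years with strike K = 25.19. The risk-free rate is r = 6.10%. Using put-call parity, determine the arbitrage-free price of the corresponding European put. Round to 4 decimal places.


Answer: Put price = 1.4636

Derivation:
Put-call parity: C - P = S_0 * exp(-qT) - K * exp(-rT).
S_0 * exp(-qT) = 24.2700 * 0.99302444 = 24.10070323
K * exp(-rT) = 25.1900 * 0.98486569 = 24.80876679
P = C - S*exp(-qT) + K*exp(-rT)
P = 0.7555 - 24.10070323 + 24.80876679 = 1.4636


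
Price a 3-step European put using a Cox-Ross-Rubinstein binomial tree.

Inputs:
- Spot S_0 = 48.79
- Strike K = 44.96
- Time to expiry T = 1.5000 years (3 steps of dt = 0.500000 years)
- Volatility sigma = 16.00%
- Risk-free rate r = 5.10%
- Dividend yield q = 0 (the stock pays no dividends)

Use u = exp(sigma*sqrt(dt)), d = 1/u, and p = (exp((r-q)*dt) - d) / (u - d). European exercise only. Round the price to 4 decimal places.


Answer: Price = V(0,0) = 1.0612

Derivation:
dt = T/N = 0.500000
u = exp(sigma*sqrt(dt)) = 1.119785; d = 1/u = 0.893028
p = (exp((r-q)*dt) - d) / (u - d) = 0.585647
Discount per step: exp(-r*dt) = 0.974822
Stock lattice S(k, i) with i counting down-moves:
  k=0: S(0,0) = 48.7900
  k=1: S(1,0) = 54.6343; S(1,1) = 43.5708
  k=2: S(2,0) = 61.1787; S(2,1) = 48.7900; S(2,2) = 38.9100
  k=3: S(3,0) = 68.5070; S(3,1) = 54.6343; S(3,2) = 43.5708; S(3,3) = 34.7477
Terminal payoffs V(N, i) = max(K - S_T, 0):
  V(3,0) = 0.000000; V(3,1) = 0.000000; V(3,2) = 1.389153; V(3,3) = 10.212274
Backward induction: V(k, i) = exp(-r*dt) * [p * V(k+1, i) + (1-p) * V(k+1, i+1)].
  V(2,0) = exp(-r*dt) * [p*0.000000 + (1-p)*0.000000] = 0.000000
  V(2,1) = exp(-r*dt) * [p*0.000000 + (1-p)*1.389153] = 0.561107
  V(2,2) = exp(-r*dt) * [p*1.389153 + (1-p)*10.212274] = 4.918017
  V(1,0) = exp(-r*dt) * [p*0.000000 + (1-p)*0.561107] = 0.226643
  V(1,1) = exp(-r*dt) * [p*0.561107 + (1-p)*4.918017] = 2.306826
  V(0,0) = exp(-r*dt) * [p*0.226643 + (1-p)*2.306826] = 1.061165


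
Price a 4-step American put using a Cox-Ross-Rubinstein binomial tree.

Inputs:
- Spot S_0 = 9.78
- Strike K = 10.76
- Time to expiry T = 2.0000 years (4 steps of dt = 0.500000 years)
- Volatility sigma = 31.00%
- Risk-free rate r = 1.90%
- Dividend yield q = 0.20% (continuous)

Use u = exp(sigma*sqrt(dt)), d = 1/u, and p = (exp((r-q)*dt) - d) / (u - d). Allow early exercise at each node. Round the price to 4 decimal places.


dt = T/N = 0.500000
u = exp(sigma*sqrt(dt)) = 1.245084; d = 1/u = 0.803159
p = (exp((r-q)*dt) - d) / (u - d) = 0.464734
Discount per step: exp(-r*dt) = 0.990545
Stock lattice S(k, i) with i counting down-moves:
  k=0: S(0,0) = 9.7800
  k=1: S(1,0) = 12.1769; S(1,1) = 7.8549
  k=2: S(2,0) = 15.1613; S(2,1) = 9.7800; S(2,2) = 6.3087
  k=3: S(3,0) = 18.8771; S(3,1) = 12.1769; S(3,2) = 7.8549; S(3,3) = 5.0669
  k=4: S(4,0) = 23.5036; S(4,1) = 15.1613; S(4,2) = 9.7800; S(4,3) = 6.3087; S(4,4) = 4.0695
Terminal payoffs V(N, i) = max(K - S_T, 0):
  V(4,0) = 0.000000; V(4,1) = 0.000000; V(4,2) = 0.980000; V(4,3) = 4.451277; V(4,4) = 6.690472
Backward induction: V(k, i) = exp(-r*dt) * [p * V(k+1, i) + (1-p) * V(k+1, i+1)]; then take max(V_cont, immediate exercise) for American.
  V(3,0) = exp(-r*dt) * [p*0.000000 + (1-p)*0.000000] = 0.000000; exercise = 0.000000; V(3,0) = max -> 0.000000
  V(3,1) = exp(-r*dt) * [p*0.000000 + (1-p)*0.980000] = 0.519601; exercise = 0.000000; V(3,1) = max -> 0.519601
  V(3,2) = exp(-r*dt) * [p*0.980000 + (1-p)*4.451277] = 2.811224; exercise = 2.905109; V(3,2) = max -> 2.905109
  V(3,3) = exp(-r*dt) * [p*4.451277 + (1-p)*6.690472] = 5.596423; exercise = 5.693095; V(3,3) = max -> 5.693095
  V(2,0) = exp(-r*dt) * [p*0.000000 + (1-p)*0.519601] = 0.275495; exercise = 0.000000; V(2,0) = max -> 0.275495
  V(2,1) = exp(-r*dt) * [p*0.519601 + (1-p)*2.905109] = 1.779498; exercise = 0.980000; V(2,1) = max -> 1.779498
  V(2,2) = exp(-r*dt) * [p*2.905109 + (1-p)*5.693095] = 4.355847; exercise = 4.451277; V(2,2) = max -> 4.451277
  V(1,0) = exp(-r*dt) * [p*0.275495 + (1-p)*1.779498] = 1.070321; exercise = 0.000000; V(1,0) = max -> 1.070321
  V(1,1) = exp(-r*dt) * [p*1.779498 + (1-p)*4.451277] = 3.179264; exercise = 2.905109; V(1,1) = max -> 3.179264
  V(0,0) = exp(-r*dt) * [p*1.070321 + (1-p)*3.179264] = 2.178374; exercise = 0.980000; V(0,0) = max -> 2.178374

Answer: Price = V(0,0) = 2.1784


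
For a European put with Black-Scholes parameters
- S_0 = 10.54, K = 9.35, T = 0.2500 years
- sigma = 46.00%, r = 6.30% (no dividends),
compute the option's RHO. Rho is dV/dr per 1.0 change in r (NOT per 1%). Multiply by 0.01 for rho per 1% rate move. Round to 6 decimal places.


d1 = 0.7043530427; d2 = 0.4743530427
phi(d1) = 0.3113009538; exp(-qT) = 1.0000000000; exp(-rT) = 0.9843733826
N(-d2) = 0.3176240862
Rho = -K*T*exp(-rT)*N(-d2) = -9.3500 * 0.2500 * 0.9843733826 * 0.3176240862 = -0.730844

Answer: Rho = -0.730844


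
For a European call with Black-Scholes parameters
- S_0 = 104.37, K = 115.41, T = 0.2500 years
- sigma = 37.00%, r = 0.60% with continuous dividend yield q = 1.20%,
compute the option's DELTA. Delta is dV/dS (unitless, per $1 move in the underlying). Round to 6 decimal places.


Answer: Delta = 0.322108

Derivation:
d1 = -0.4591147438; d2 = -0.6441147438
phi(d1) = 0.3590363266; exp(-qT) = 0.9970044955; exp(-rT) = 0.9985011244
N(d1) = 0.3230758848
Delta = exp(-qT) * N(d1) = 0.9970044955 * 0.3230758848 = 0.322108


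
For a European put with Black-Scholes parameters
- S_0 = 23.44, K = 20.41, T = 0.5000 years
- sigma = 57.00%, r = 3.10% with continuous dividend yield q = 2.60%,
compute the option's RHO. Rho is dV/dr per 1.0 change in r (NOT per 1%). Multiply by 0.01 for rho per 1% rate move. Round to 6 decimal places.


Answer: Rho = -4.432491

Derivation:
d1 = 0.5511562114; d2 = 0.1481053461
phi(d1) = 0.3427256117; exp(-qT) = 0.9870841350; exp(-rT) = 0.9846195068
N(-d2) = 0.4411298152
Rho = -K*T*exp(-rT)*N(-d2) = -20.4100 * 0.5000 * 0.9846195068 * 0.4411298152 = -4.432491


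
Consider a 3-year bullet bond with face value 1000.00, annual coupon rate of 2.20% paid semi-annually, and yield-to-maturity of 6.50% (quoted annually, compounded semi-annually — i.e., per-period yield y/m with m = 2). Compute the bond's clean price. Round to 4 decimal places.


Coupon per period c = face * coupon_rate / m = 11.000000
Periods per year m = 2; per-period yield y/m = 0.032500
Number of cashflows N = 6
Cashflows (t years, CF_t, discount factor 1/(1+y/m)^(m*t), PV):
  t = 0.5000: CF_t = 11.000000, DF = 0.968523, PV = 10.653753
  t = 1.0000: CF_t = 11.000000, DF = 0.938037, PV = 10.318405
  t = 1.5000: CF_t = 11.000000, DF = 0.908510, PV = 9.993612
  t = 2.0000: CF_t = 11.000000, DF = 0.879913, PV = 9.679044
  t = 2.5000: CF_t = 11.000000, DF = 0.852216, PV = 9.374376
  t = 3.0000: CF_t = 1011.000000, DF = 0.825391, PV = 834.470126
Price P = sum_t PV_t = 884.489316

Answer: Price = 884.4893


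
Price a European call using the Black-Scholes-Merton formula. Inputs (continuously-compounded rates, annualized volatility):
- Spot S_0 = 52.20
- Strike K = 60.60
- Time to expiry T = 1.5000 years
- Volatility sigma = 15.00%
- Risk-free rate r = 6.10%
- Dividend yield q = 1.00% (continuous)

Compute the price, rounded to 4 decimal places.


d1 = (ln(S/K) + (r - q + 0.5*sigma^2) * T) / (sigma * sqrt(T)) = -0.30394030
d2 = d1 - sigma * sqrt(T) = -0.48765203
exp(-rT) = 0.91256132; exp(-qT) = 0.98511194
C = S_0 * exp(-qT) * N(d1) - K * exp(-rT) * N(d2)
N(d1) = 0.38058669; N(d2) = 0.31289817
C = 52.2000 * 0.98511194 * 0.38058669 - 60.6000 * 0.91256132 * 0.31289817 = 2.2672

Answer: Price = 2.2672


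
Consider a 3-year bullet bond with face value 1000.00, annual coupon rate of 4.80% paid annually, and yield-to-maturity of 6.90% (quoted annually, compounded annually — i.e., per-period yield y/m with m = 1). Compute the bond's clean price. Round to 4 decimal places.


Answer: Price = 944.7885

Derivation:
Coupon per period c = face * coupon_rate / m = 48.000000
Periods per year m = 1; per-period yield y/m = 0.069000
Number of cashflows N = 3
Cashflows (t years, CF_t, discount factor 1/(1+y/m)^(m*t), PV):
  t = 1.0000: CF_t = 48.000000, DF = 0.935454, PV = 44.901777
  t = 2.0000: CF_t = 48.000000, DF = 0.875074, PV = 42.003534
  t = 3.0000: CF_t = 1048.000000, DF = 0.818591, PV = 857.883208
Price P = sum_t PV_t = 944.788519


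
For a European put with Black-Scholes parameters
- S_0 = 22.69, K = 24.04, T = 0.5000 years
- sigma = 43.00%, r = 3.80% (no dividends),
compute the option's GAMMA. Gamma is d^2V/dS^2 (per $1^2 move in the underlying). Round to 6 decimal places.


d1 = 0.0244369168; d2 = -0.2796189991
phi(d1) = 0.3988231814; exp(-qT) = 1.0000000000; exp(-rT) = 0.9811793622
Gamma = exp(-qT) * phi(d1) / (S * sigma * sqrt(T)) = 1.0000000000 * 0.3988231814 / (22.6900 * 0.4300 * 0.7071067812) = 0.057809

Answer: Gamma = 0.057809


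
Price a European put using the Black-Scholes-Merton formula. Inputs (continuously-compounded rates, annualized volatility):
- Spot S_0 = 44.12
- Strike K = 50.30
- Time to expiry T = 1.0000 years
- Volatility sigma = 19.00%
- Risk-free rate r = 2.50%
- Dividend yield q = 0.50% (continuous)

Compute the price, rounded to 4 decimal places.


Answer: Price = 6.6791

Derivation:
d1 = (ln(S/K) + (r - q + 0.5*sigma^2) * T) / (sigma * sqrt(T)) = -0.48969412
d2 = d1 - sigma * sqrt(T) = -0.67969412
exp(-rT) = 0.97530991; exp(-qT) = 0.99501248
P = K * exp(-rT) * N(-d2) - S_0 * exp(-qT) * N(-d1)
N(-d1) = 0.68782482; N(-d2) = 0.75165092
P = 50.3000 * 0.97530991 * 0.75165092 - 44.1200 * 0.99501248 * 0.68782482 = 6.6791


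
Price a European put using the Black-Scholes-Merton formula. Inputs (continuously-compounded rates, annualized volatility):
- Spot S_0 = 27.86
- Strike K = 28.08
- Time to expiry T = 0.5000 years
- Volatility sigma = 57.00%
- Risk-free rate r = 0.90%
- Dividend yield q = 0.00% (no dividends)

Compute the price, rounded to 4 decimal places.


Answer: Price = 4.5042

Derivation:
d1 = (ln(S/K) + (r - q + 0.5*sigma^2) * T) / (sigma * sqrt(T)) = 0.19317510
d2 = d1 - sigma * sqrt(T) = -0.20987577
exp(-rT) = 0.99551011; exp(-qT) = 1.00000000
P = K * exp(-rT) * N(-d2) - S_0 * exp(-qT) * N(-d1)
N(-d1) = 0.42341092; N(-d2) = 0.58311768
P = 28.0800 * 0.99551011 * 0.58311768 - 27.8600 * 1.00000000 * 0.42341092 = 4.5042


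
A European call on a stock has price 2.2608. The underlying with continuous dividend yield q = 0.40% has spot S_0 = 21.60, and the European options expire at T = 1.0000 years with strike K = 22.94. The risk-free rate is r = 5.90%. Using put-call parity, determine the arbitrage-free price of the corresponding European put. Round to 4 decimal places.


Answer: Put price = 2.3727

Derivation:
Put-call parity: C - P = S_0 * exp(-qT) - K * exp(-rT).
S_0 * exp(-qT) = 21.6000 * 0.99600799 = 21.51377257
K * exp(-rT) = 22.9400 * 0.94270677 = 21.62569328
P = C - S*exp(-qT) + K*exp(-rT)
P = 2.2608 - 21.51377257 + 21.62569328 = 2.3727


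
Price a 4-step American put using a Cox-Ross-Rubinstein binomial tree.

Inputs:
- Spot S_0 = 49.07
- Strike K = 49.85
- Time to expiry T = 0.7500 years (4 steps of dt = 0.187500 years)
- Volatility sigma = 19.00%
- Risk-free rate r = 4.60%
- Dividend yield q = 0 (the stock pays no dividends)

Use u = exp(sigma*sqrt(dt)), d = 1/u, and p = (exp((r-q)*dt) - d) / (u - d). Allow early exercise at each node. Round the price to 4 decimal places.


dt = T/N = 0.187500
u = exp(sigma*sqrt(dt)) = 1.085752; d = 1/u = 0.921021
p = (exp((r-q)*dt) - d) / (u - d) = 0.532028
Discount per step: exp(-r*dt) = 0.991412
Stock lattice S(k, i) with i counting down-moves:
  k=0: S(0,0) = 49.0700
  k=1: S(1,0) = 53.2778; S(1,1) = 45.1945
  k=2: S(2,0) = 57.8465; S(2,1) = 49.0700; S(2,2) = 41.6251
  k=3: S(3,0) = 62.8069; S(3,1) = 53.2778; S(3,2) = 45.1945; S(3,3) = 38.3376
  k=4: S(4,0) = 68.1927; S(4,1) = 57.8465; S(4,2) = 49.0700; S(4,3) = 41.6251; S(4,4) = 35.3097
Terminal payoffs V(N, i) = max(K - S_T, 0):
  V(4,0) = 0.000000; V(4,1) = 0.000000; V(4,2) = 0.780000; V(4,3) = 8.224914; V(4,4) = 14.540283
Backward induction: V(k, i) = exp(-r*dt) * [p * V(k+1, i) + (1-p) * V(k+1, i+1)]; then take max(V_cont, immediate exercise) for American.
  V(3,0) = exp(-r*dt) * [p*0.000000 + (1-p)*0.000000] = 0.000000; exercise = 0.000000; V(3,0) = max -> 0.000000
  V(3,1) = exp(-r*dt) * [p*0.000000 + (1-p)*0.780000] = 0.361883; exercise = 0.000000; V(3,1) = max -> 0.361883
  V(3,2) = exp(-r*dt) * [p*0.780000 + (1-p)*8.224914] = 4.227391; exercise = 4.655498; V(3,2) = max -> 4.655498
  V(3,3) = exp(-r*dt) * [p*8.224914 + (1-p)*14.540283] = 11.084313; exercise = 11.512420; V(3,3) = max -> 11.512420
  V(2,0) = exp(-r*dt) * [p*0.000000 + (1-p)*0.361883] = 0.167897; exercise = 0.000000; V(2,0) = max -> 0.167897
  V(2,1) = exp(-r*dt) * [p*0.361883 + (1-p)*4.655498] = 2.350811; exercise = 0.780000; V(2,1) = max -> 2.350811
  V(2,2) = exp(-r*dt) * [p*4.655498 + (1-p)*11.512420] = 7.796806; exercise = 8.224914; V(2,2) = max -> 8.224914
  V(1,0) = exp(-r*dt) * [p*0.167897 + (1-p)*2.350811] = 1.179224; exercise = 0.000000; V(1,0) = max -> 1.179224
  V(1,1) = exp(-r*dt) * [p*2.350811 + (1-p)*8.224914] = 5.055929; exercise = 4.655498; V(1,1) = max -> 5.055929
  V(0,0) = exp(-r*dt) * [p*1.179224 + (1-p)*5.055929] = 2.967706; exercise = 0.780000; V(0,0) = max -> 2.967706

Answer: Price = V(0,0) = 2.9677


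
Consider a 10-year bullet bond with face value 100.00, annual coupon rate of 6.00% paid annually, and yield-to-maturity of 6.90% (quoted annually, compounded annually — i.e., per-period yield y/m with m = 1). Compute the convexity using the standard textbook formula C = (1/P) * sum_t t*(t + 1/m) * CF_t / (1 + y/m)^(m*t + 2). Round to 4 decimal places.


Answer: Convexity = 67.6005

Derivation:
Coupon per period c = face * coupon_rate / m = 6.000000
Periods per year m = 1; per-period yield y/m = 0.069000
Number of cashflows N = 10
Cashflows (t years, CF_t, discount factor 1/(1+y/m)^(m*t), PV):
  t = 1.0000: CF_t = 6.000000, DF = 0.935454, PV = 5.612722
  t = 2.0000: CF_t = 6.000000, DF = 0.875074, PV = 5.250442
  t = 3.0000: CF_t = 6.000000, DF = 0.818591, PV = 4.911545
  t = 4.0000: CF_t = 6.000000, DF = 0.765754, PV = 4.594523
  t = 5.0000: CF_t = 6.000000, DF = 0.716327, PV = 4.297964
  t = 6.0000: CF_t = 6.000000, DF = 0.670091, PV = 4.020546
  t = 7.0000: CF_t = 6.000000, DF = 0.626839, PV = 3.761034
  t = 8.0000: CF_t = 6.000000, DF = 0.586379, PV = 3.518274
  t = 9.0000: CF_t = 6.000000, DF = 0.548530, PV = 3.291182
  t = 10.0000: CF_t = 106.000000, DF = 0.513125, PV = 54.391222
Price P = sum_t PV_t = 93.649453
Convexity numerator sum_t t*(t + 1/m) * CF_t / (1+y/m)^(m*t + 2):
  t = 1.0000: term = 9.823090
  t = 2.0000: term = 27.567138
  t = 3.0000: term = 51.575562
  t = 4.0000: term = 80.410917
  t = 5.0000: term = 112.831034
  t = 6.0000: term = 147.767491
  t = 7.0000: term = 184.306194
  t = 8.0000: term = 221.669884
  t = 9.0000: term = 259.202391
  t = 10.0000: term = 5235.595526
Convexity = (1/P) * sum = 6330.749227 / 93.649453 = 67.600493


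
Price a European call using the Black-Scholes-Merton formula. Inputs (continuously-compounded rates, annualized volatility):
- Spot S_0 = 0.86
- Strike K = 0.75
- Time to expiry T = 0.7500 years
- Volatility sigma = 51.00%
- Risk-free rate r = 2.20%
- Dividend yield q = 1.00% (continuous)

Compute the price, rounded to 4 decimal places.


Answer: Price = 0.2044

Derivation:
d1 = (ln(S/K) + (r - q + 0.5*sigma^2) * T) / (sigma * sqrt(T)) = 0.55107898
d2 = d1 - sigma * sqrt(T) = 0.10940603
exp(-rT) = 0.98363538; exp(-qT) = 0.99252805
C = S_0 * exp(-qT) * N(d1) - K * exp(-rT) * N(d2)
N(d1) = 0.70921023; N(d2) = 0.54355977
C = 0.8600 * 0.99252805 * 0.70921023 - 0.7500 * 0.98363538 * 0.54355977 = 0.2044


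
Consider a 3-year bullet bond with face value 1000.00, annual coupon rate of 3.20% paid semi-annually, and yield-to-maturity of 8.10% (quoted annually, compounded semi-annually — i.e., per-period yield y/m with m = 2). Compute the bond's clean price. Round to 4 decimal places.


Coupon per period c = face * coupon_rate / m = 16.000000
Periods per year m = 2; per-period yield y/m = 0.040500
Number of cashflows N = 6
Cashflows (t years, CF_t, discount factor 1/(1+y/m)^(m*t), PV):
  t = 0.5000: CF_t = 16.000000, DF = 0.961076, PV = 15.377222
  t = 1.0000: CF_t = 16.000000, DF = 0.923668, PV = 14.778686
  t = 1.5000: CF_t = 16.000000, DF = 0.887715, PV = 14.203446
  t = 2.0000: CF_t = 16.000000, DF = 0.853162, PV = 13.650597
  t = 2.5000: CF_t = 16.000000, DF = 0.819954, PV = 13.119267
  t = 3.0000: CF_t = 1016.000000, DF = 0.788039, PV = 800.647221
Price P = sum_t PV_t = 871.776439

Answer: Price = 871.7764


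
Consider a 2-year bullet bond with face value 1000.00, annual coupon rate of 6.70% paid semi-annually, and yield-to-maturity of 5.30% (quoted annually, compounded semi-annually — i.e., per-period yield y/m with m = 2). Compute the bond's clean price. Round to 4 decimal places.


Answer: Price = 1026.2389

Derivation:
Coupon per period c = face * coupon_rate / m = 33.500000
Periods per year m = 2; per-period yield y/m = 0.026500
Number of cashflows N = 4
Cashflows (t years, CF_t, discount factor 1/(1+y/m)^(m*t), PV):
  t = 0.5000: CF_t = 33.500000, DF = 0.974184, PV = 32.635168
  t = 1.0000: CF_t = 33.500000, DF = 0.949035, PV = 31.792662
  t = 1.5000: CF_t = 33.500000, DF = 0.924535, PV = 30.971907
  t = 2.0000: CF_t = 1033.500000, DF = 0.900667, PV = 930.839204
Price P = sum_t PV_t = 1026.238942


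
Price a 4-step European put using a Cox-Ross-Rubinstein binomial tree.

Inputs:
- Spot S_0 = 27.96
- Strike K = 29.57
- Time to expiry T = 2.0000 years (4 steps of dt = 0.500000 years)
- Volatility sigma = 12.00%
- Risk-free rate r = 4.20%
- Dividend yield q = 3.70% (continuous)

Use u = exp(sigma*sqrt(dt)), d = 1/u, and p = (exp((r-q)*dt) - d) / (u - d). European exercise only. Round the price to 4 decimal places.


dt = T/N = 0.500000
u = exp(sigma*sqrt(dt)) = 1.088557; d = 1/u = 0.918647
p = (exp((r-q)*dt) - d) / (u - d) = 0.493532
Discount per step: exp(-r*dt) = 0.979219
Stock lattice S(k, i) with i counting down-moves:
  k=0: S(0,0) = 27.9600
  k=1: S(1,0) = 30.4360; S(1,1) = 25.6854
  k=2: S(2,0) = 33.1314; S(2,1) = 27.9600; S(2,2) = 23.5958
  k=3: S(3,0) = 36.0654; S(3,1) = 30.4360; S(3,2) = 25.6854; S(3,3) = 21.6762
  k=4: S(4,0) = 39.2592; S(4,1) = 33.1314; S(4,2) = 27.9600; S(4,3) = 23.5958; S(4,4) = 19.9128
Terminal payoffs V(N, i) = max(K - S_T, 0):
  V(4,0) = 0.000000; V(4,1) = 0.000000; V(4,2) = 1.610000; V(4,3) = 5.974187; V(4,4) = 9.657182
Backward induction: V(k, i) = exp(-r*dt) * [p * V(k+1, i) + (1-p) * V(k+1, i+1)].
  V(3,0) = exp(-r*dt) * [p*0.000000 + (1-p)*0.000000] = 0.000000
  V(3,1) = exp(-r*dt) * [p*0.000000 + (1-p)*1.610000] = 0.798469
  V(3,2) = exp(-r*dt) * [p*1.610000 + (1-p)*5.974187] = 3.740932
  V(3,3) = exp(-r*dt) * [p*5.974187 + (1-p)*9.657182] = 7.676594
  V(2,0) = exp(-r*dt) * [p*0.000000 + (1-p)*0.798469] = 0.395995
  V(2,1) = exp(-r*dt) * [p*0.798469 + (1-p)*3.740932] = 2.241171
  V(2,2) = exp(-r*dt) * [p*3.740932 + (1-p)*7.676594] = 5.615057
  V(1,0) = exp(-r*dt) * [p*0.395995 + (1-p)*2.241171] = 1.302869
  V(1,1) = exp(-r*dt) * [p*2.241171 + (1-p)*5.615057] = 3.867854
  V(0,0) = exp(-r*dt) * [p*1.302869 + (1-p)*3.867854] = 2.547881

Answer: Price = V(0,0) = 2.5479


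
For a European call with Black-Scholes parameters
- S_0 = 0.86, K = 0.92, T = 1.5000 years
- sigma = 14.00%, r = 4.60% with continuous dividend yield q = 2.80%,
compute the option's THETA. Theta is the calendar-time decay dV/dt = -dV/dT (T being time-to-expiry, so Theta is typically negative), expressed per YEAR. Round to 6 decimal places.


d1 = -0.1501261983; d2 = -0.3215904803
phi(d1) = 0.3944718604; exp(-qT) = 0.9588697806; exp(-rT) = 0.9333266801
Theta = -S*exp(-qT)*phi(d1)*sigma/(2*sqrt(T)) - r*K*exp(-rT)*N(d2) + q*S*exp(-qT)*N(d1)
N(d1) = 0.4403325255; N(d2) = 0.3738814783; sqrt(T) = 1.2247448714
Term 1 = -0.8600 * 0.9588697806 * 0.3944718604 * 0.1400 / (2 * 1.2247448714) = -0.0185920176
Term 2 = -0.0460 * 0.9200 * 0.9333266801 * 0.3738814783 = -0.0147677146
Term 3 = 0.0280 * 0.8600 * 0.9588697806 * 0.4403325255 = 0.0101670950
Theta = -0.0185920176 + (-0.0147677146) + (0.0101670950) = -0.023193

Answer: Theta = -0.023193


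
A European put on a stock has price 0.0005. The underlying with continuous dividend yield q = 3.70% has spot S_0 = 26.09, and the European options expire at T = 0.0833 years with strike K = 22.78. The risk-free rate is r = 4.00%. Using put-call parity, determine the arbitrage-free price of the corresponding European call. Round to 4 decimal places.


Answer: Call price = 3.3060

Derivation:
Put-call parity: C - P = S_0 * exp(-qT) - K * exp(-rT).
S_0 * exp(-qT) = 26.0900 * 0.99692264 = 26.00971180
K * exp(-rT) = 22.7800 * 0.99667354 = 22.70422335
C = P + S*exp(-qT) - K*exp(-rT)
C = 0.0005 + 26.00971180 - 22.70422335 = 3.3060


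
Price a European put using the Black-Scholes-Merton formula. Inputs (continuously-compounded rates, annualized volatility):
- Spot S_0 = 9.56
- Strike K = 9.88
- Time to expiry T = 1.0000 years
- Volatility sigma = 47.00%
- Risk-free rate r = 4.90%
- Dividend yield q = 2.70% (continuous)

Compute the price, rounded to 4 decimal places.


d1 = (ln(S/K) + (r - q + 0.5*sigma^2) * T) / (sigma * sqrt(T)) = 0.21175578
d2 = d1 - sigma * sqrt(T) = -0.25824422
exp(-rT) = 0.95218113; exp(-qT) = 0.97336124
P = K * exp(-rT) * N(-d2) - S_0 * exp(-qT) * N(-d1)
N(-d1) = 0.41614879; N(-d2) = 0.60189078
P = 9.8800 * 0.95218113 * 0.60189078 - 9.5600 * 0.97336124 * 0.41614879 = 1.7899

Answer: Price = 1.7899


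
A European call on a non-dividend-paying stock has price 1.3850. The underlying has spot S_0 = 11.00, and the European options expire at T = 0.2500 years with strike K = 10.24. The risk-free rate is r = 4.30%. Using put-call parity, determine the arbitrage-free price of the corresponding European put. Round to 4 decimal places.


Answer: Put price = 0.5155

Derivation:
Put-call parity: C - P = S_0 * exp(-qT) - K * exp(-rT).
S_0 * exp(-qT) = 11.0000 * 1.00000000 = 11.00000000
K * exp(-rT) = 10.2400 * 0.98930757 = 10.13050957
P = C - S*exp(-qT) + K*exp(-rT)
P = 1.3850 - 11.00000000 + 10.13050957 = 0.5155


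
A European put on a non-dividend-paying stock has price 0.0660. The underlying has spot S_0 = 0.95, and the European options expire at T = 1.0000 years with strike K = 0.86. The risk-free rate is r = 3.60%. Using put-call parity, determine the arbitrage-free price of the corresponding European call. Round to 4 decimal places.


Answer: Call price = 0.1864

Derivation:
Put-call parity: C - P = S_0 * exp(-qT) - K * exp(-rT).
S_0 * exp(-qT) = 0.9500 * 1.00000000 = 0.95000000
K * exp(-rT) = 0.8600 * 0.96464029 = 0.82959065
C = P + S*exp(-qT) - K*exp(-rT)
C = 0.0660 + 0.95000000 - 0.82959065 = 0.1864


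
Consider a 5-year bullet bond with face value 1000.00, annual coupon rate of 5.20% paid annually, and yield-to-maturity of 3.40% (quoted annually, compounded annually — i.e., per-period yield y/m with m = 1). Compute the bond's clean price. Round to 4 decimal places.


Answer: Price = 1081.5016

Derivation:
Coupon per period c = face * coupon_rate / m = 52.000000
Periods per year m = 1; per-period yield y/m = 0.034000
Number of cashflows N = 5
Cashflows (t years, CF_t, discount factor 1/(1+y/m)^(m*t), PV):
  t = 1.0000: CF_t = 52.000000, DF = 0.967118, PV = 50.290135
  t = 2.0000: CF_t = 52.000000, DF = 0.935317, PV = 48.636495
  t = 3.0000: CF_t = 52.000000, DF = 0.904562, PV = 47.037229
  t = 4.0000: CF_t = 52.000000, DF = 0.874818, PV = 45.490550
  t = 5.0000: CF_t = 1052.000000, DF = 0.846052, PV = 890.047216
Price P = sum_t PV_t = 1081.501625


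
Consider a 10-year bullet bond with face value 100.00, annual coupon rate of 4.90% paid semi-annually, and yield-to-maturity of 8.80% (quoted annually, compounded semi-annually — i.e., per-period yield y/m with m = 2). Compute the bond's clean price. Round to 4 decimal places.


Coupon per period c = face * coupon_rate / m = 2.450000
Periods per year m = 2; per-period yield y/m = 0.044000
Number of cashflows N = 20
Cashflows (t years, CF_t, discount factor 1/(1+y/m)^(m*t), PV):
  t = 0.5000: CF_t = 2.450000, DF = 0.957854, PV = 2.346743
  t = 1.0000: CF_t = 2.450000, DF = 0.917485, PV = 2.247838
  t = 1.5000: CF_t = 2.450000, DF = 0.878817, PV = 2.153102
  t = 2.0000: CF_t = 2.450000, DF = 0.841779, PV = 2.062358
  t = 2.5000: CF_t = 2.450000, DF = 0.806302, PV = 1.975439
  t = 3.0000: CF_t = 2.450000, DF = 0.772320, PV = 1.892183
  t = 3.5000: CF_t = 2.450000, DF = 0.739770, PV = 1.812436
  t = 4.0000: CF_t = 2.450000, DF = 0.708592, PV = 1.736049
  t = 4.5000: CF_t = 2.450000, DF = 0.678728, PV = 1.662883
  t = 5.0000: CF_t = 2.450000, DF = 0.650122, PV = 1.592799
  t = 5.5000: CF_t = 2.450000, DF = 0.622722, PV = 1.525670
  t = 6.0000: CF_t = 2.450000, DF = 0.596477, PV = 1.461370
  t = 6.5000: CF_t = 2.450000, DF = 0.571339, PV = 1.399779
  t = 7.0000: CF_t = 2.450000, DF = 0.547259, PV = 1.340785
  t = 7.5000: CF_t = 2.450000, DF = 0.524195, PV = 1.284277
  t = 8.0000: CF_t = 2.450000, DF = 0.502102, PV = 1.230150
  t = 8.5000: CF_t = 2.450000, DF = 0.480941, PV = 1.178305
  t = 9.0000: CF_t = 2.450000, DF = 0.460671, PV = 1.128644
  t = 9.5000: CF_t = 2.450000, DF = 0.441256, PV = 1.081077
  t = 10.0000: CF_t = 102.450000, DF = 0.422659, PV = 43.301405
Price P = sum_t PV_t = 74.413293

Answer: Price = 74.4133


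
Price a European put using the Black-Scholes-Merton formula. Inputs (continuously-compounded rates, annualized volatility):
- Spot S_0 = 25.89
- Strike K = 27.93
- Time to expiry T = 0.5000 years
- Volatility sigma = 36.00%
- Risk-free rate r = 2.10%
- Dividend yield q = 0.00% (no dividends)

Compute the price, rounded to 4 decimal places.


d1 = (ln(S/K) + (r - q + 0.5*sigma^2) * T) / (sigma * sqrt(T)) = -0.12941856
d2 = d1 - sigma * sqrt(T) = -0.38397700
exp(-rT) = 0.98955493; exp(-qT) = 1.00000000
P = K * exp(-rT) * N(-d2) - S_0 * exp(-qT) * N(-d1)
N(-d1) = 0.55148677; N(-d2) = 0.64950225
P = 27.9300 * 0.98955493 * 0.64950225 - 25.8900 * 1.00000000 * 0.55148677 = 3.6731

Answer: Price = 3.6731


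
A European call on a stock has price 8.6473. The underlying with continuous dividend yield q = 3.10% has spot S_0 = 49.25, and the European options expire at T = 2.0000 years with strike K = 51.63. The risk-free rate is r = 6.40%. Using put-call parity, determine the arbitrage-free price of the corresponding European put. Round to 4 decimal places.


Answer: Put price = 7.7849

Derivation:
Put-call parity: C - P = S_0 * exp(-qT) - K * exp(-rT).
S_0 * exp(-qT) = 49.2500 * 0.93988289 = 46.28923217
K * exp(-rT) = 51.6300 * 0.87985338 = 45.42682997
P = C - S*exp(-qT) + K*exp(-rT)
P = 8.6473 - 46.28923217 + 45.42682997 = 7.7849


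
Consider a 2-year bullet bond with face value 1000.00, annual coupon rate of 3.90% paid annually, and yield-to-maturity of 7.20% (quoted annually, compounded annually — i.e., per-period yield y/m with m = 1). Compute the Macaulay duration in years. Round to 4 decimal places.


Answer: Macaulay duration = 1.9613 years

Derivation:
Coupon per period c = face * coupon_rate / m = 39.000000
Periods per year m = 1; per-period yield y/m = 0.072000
Number of cashflows N = 2
Cashflows (t years, CF_t, discount factor 1/(1+y/m)^(m*t), PV):
  t = 1.0000: CF_t = 39.000000, DF = 0.932836, PV = 36.380597
  t = 2.0000: CF_t = 1039.000000, DF = 0.870183, PV = 904.119793
Price P = sum_t PV_t = 940.500390
Macaulay numerator sum_t t * PV_t:
  t * PV_t at t = 1.0000: 36.380597
  t * PV_t at t = 2.0000: 1808.239586
Macaulay duration D = (sum_t t * PV_t) / P = 1844.620183 / 940.500390 = 1.961318


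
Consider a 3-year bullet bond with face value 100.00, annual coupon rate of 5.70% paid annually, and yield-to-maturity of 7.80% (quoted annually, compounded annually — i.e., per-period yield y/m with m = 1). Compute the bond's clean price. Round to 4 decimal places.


Coupon per period c = face * coupon_rate / m = 5.700000
Periods per year m = 1; per-period yield y/m = 0.078000
Number of cashflows N = 3
Cashflows (t years, CF_t, discount factor 1/(1+y/m)^(m*t), PV):
  t = 1.0000: CF_t = 5.700000, DF = 0.927644, PV = 5.287570
  t = 2.0000: CF_t = 5.700000, DF = 0.860523, PV = 4.904981
  t = 3.0000: CF_t = 105.700000, DF = 0.798259, PV = 84.375956
Price P = sum_t PV_t = 94.568506

Answer: Price = 94.5685


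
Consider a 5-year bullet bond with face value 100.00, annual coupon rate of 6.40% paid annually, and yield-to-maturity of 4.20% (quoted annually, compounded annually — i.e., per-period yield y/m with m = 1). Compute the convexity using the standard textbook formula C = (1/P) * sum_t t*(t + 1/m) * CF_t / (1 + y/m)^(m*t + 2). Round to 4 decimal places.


Coupon per period c = face * coupon_rate / m = 6.400000
Periods per year m = 1; per-period yield y/m = 0.042000
Number of cashflows N = 5
Cashflows (t years, CF_t, discount factor 1/(1+y/m)^(m*t), PV):
  t = 1.0000: CF_t = 6.400000, DF = 0.959693, PV = 6.142035
  t = 2.0000: CF_t = 6.400000, DF = 0.921010, PV = 5.894467
  t = 3.0000: CF_t = 6.400000, DF = 0.883887, PV = 5.656878
  t = 4.0000: CF_t = 6.400000, DF = 0.848260, PV = 5.428866
  t = 5.0000: CF_t = 106.400000, DF = 0.814069, PV = 86.616979
Price P = sum_t PV_t = 109.739224
Convexity numerator sum_t t*(t + 1/m) * CF_t / (1+y/m)^(m*t + 2):
  t = 1.0000: term = 11.313756
  t = 2.0000: term = 32.573194
  t = 3.0000: term = 62.520526
  t = 4.0000: term = 100.000842
  t = 5.0000: term = 2393.254311
Convexity = (1/P) * sum = 2599.662630 / 109.739224 = 23.689457

Answer: Convexity = 23.6895


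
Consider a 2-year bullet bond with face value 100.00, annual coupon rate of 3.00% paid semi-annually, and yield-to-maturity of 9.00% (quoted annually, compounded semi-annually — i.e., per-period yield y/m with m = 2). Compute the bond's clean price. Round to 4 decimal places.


Coupon per period c = face * coupon_rate / m = 1.500000
Periods per year m = 2; per-period yield y/m = 0.045000
Number of cashflows N = 4
Cashflows (t years, CF_t, discount factor 1/(1+y/m)^(m*t), PV):
  t = 0.5000: CF_t = 1.500000, DF = 0.956938, PV = 1.435407
  t = 1.0000: CF_t = 1.500000, DF = 0.915730, PV = 1.373595
  t = 1.5000: CF_t = 1.500000, DF = 0.876297, PV = 1.314445
  t = 2.0000: CF_t = 101.500000, DF = 0.838561, PV = 85.113976
Price P = sum_t PV_t = 89.237423

Answer: Price = 89.2374


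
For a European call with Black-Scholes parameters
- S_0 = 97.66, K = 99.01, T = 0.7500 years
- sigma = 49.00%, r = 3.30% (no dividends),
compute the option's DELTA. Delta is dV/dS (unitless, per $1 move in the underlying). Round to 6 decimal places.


Answer: Delta = 0.594117

Derivation:
d1 = 0.2381480395; d2 = -0.1862044084
phi(d1) = 0.3877882726; exp(-qT) = 1.0000000000; exp(-rT) = 0.9755537700
N(d1) = 0.5941168619
Delta = exp(-qT) * N(d1) = 1.0000000000 * 0.5941168619 = 0.594117


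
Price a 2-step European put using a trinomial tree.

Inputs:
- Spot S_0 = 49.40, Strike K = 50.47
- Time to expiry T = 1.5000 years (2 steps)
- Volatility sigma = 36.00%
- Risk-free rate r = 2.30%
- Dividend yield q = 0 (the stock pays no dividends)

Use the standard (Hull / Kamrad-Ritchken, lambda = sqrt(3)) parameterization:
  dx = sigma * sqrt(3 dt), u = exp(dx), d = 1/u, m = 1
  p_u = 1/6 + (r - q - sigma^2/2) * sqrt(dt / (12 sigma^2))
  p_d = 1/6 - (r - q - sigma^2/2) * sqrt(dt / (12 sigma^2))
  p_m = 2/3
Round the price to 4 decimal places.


dt = T/N = 0.750000; dx = sigma*sqrt(3*dt) = 0.540000
u = exp(dx) = 1.716007; d = 1/u = 0.582748
p_u = 0.137639, p_m = 0.666667, p_d = 0.195694
Discount per step: exp(-r*dt) = 0.982898
Stock lattice S(k, j) with j the centered position index:
  k=0: S(0,+0) = 49.4000
  k=1: S(1,-1) = 28.7878; S(1,+0) = 49.4000; S(1,+1) = 84.7707
  k=2: S(2,-2) = 16.7760; S(2,-1) = 28.7878; S(2,+0) = 49.4000; S(2,+1) = 84.7707; S(2,+2) = 145.4672
Terminal payoffs V(N, j) = max(K - S_T, 0):
  V(2,-2) = 33.693981; V(2,-1) = 21.682236; V(2,+0) = 1.070000; V(2,+1) = 0.000000; V(2,+2) = 0.000000
Backward induction: V(k, j) = exp(-r*dt) * [p_u * V(k+1, j+1) + p_m * V(k+1, j) + p_d * V(k+1, j-1)]
  V(1,-1) = exp(-r*dt) * [p_u*1.070000 + p_m*21.682236 + p_d*33.693981] = 20.833330
  V(1,+0) = exp(-r*dt) * [p_u*0.000000 + p_m*1.070000 + p_d*21.682236] = 4.871661
  V(1,+1) = exp(-r*dt) * [p_u*0.000000 + p_m*0.000000 + p_d*1.070000] = 0.205812
  V(0,+0) = exp(-r*dt) * [p_u*0.205812 + p_m*4.871661 + p_d*20.833330] = 7.227316

Answer: Price = V(0,0) = 7.2273


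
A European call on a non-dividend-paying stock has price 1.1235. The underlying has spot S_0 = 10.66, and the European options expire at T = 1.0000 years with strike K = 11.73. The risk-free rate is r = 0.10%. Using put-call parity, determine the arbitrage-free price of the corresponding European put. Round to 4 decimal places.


Put-call parity: C - P = S_0 * exp(-qT) - K * exp(-rT).
S_0 * exp(-qT) = 10.6600 * 1.00000000 = 10.66000000
K * exp(-rT) = 11.7300 * 0.99900050 = 11.71827586
P = C - S*exp(-qT) + K*exp(-rT)
P = 1.1235 - 10.66000000 + 11.71827586 = 2.1818

Answer: Put price = 2.1818


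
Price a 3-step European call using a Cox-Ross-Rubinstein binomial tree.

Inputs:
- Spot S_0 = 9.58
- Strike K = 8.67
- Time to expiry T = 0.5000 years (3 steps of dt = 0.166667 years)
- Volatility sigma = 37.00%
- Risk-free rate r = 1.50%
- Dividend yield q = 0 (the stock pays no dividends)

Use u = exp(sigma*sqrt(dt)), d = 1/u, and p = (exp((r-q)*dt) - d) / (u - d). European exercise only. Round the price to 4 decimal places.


Answer: Price = V(0,0) = 1.5250

Derivation:
dt = T/N = 0.166667
u = exp(sigma*sqrt(dt)) = 1.163057; d = 1/u = 0.859803
p = (exp((r-q)*dt) - d) / (u - d) = 0.470563
Discount per step: exp(-r*dt) = 0.997503
Stock lattice S(k, i) with i counting down-moves:
  k=0: S(0,0) = 9.5800
  k=1: S(1,0) = 11.1421; S(1,1) = 8.2369
  k=2: S(2,0) = 12.9589; S(2,1) = 9.5800; S(2,2) = 7.0821
  k=3: S(3,0) = 15.0719; S(3,1) = 11.1421; S(3,2) = 8.2369; S(3,3) = 6.0892
Terminal payoffs V(N, i) = max(S_T - K, 0):
  V(3,0) = 6.401917; V(3,1) = 2.472086; V(3,2) = 0.000000; V(3,3) = 0.000000
Backward induction: V(k, i) = exp(-r*dt) * [p * V(k+1, i) + (1-p) * V(k+1, i+1)].
  V(2,0) = exp(-r*dt) * [p*6.401917 + (1-p)*2.472086] = 4.310529
  V(2,1) = exp(-r*dt) * [p*2.472086 + (1-p)*0.000000] = 1.160367
  V(2,2) = exp(-r*dt) * [p*0.000000 + (1-p)*0.000000] = 0.000000
  V(1,0) = exp(-r*dt) * [p*4.310529 + (1-p)*1.160367] = 2.636118
  V(1,1) = exp(-r*dt) * [p*1.160367 + (1-p)*0.000000] = 0.544662
  V(0,0) = exp(-r*dt) * [p*2.636118 + (1-p)*0.544662] = 1.525007


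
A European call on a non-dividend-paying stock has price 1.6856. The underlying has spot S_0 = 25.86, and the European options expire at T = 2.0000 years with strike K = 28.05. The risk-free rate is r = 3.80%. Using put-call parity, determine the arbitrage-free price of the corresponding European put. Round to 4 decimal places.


Put-call parity: C - P = S_0 * exp(-qT) - K * exp(-rT).
S_0 * exp(-qT) = 25.8600 * 1.00000000 = 25.86000000
K * exp(-rT) = 28.0500 * 0.92681621 = 25.99719459
P = C - S*exp(-qT) + K*exp(-rT)
P = 1.6856 - 25.86000000 + 25.99719459 = 1.8228

Answer: Put price = 1.8228


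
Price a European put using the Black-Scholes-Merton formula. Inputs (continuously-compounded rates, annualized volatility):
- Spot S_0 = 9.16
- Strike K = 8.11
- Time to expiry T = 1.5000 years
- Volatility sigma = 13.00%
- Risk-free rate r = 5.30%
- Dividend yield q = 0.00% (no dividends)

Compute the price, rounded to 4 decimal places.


d1 = (ln(S/K) + (r - q + 0.5*sigma^2) * T) / (sigma * sqrt(T)) = 1.34359732
d2 = d1 - sigma * sqrt(T) = 1.18438049
exp(-rT) = 0.92357802; exp(-qT) = 1.00000000
P = K * exp(-rT) * N(-d2) - S_0 * exp(-qT) * N(-d1)
N(-d1) = 0.08953932; N(-d2) = 0.11813124
P = 8.1100 * 0.92357802 * 0.11813124 - 9.1600 * 1.00000000 * 0.08953932 = 0.0646

Answer: Price = 0.0646
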